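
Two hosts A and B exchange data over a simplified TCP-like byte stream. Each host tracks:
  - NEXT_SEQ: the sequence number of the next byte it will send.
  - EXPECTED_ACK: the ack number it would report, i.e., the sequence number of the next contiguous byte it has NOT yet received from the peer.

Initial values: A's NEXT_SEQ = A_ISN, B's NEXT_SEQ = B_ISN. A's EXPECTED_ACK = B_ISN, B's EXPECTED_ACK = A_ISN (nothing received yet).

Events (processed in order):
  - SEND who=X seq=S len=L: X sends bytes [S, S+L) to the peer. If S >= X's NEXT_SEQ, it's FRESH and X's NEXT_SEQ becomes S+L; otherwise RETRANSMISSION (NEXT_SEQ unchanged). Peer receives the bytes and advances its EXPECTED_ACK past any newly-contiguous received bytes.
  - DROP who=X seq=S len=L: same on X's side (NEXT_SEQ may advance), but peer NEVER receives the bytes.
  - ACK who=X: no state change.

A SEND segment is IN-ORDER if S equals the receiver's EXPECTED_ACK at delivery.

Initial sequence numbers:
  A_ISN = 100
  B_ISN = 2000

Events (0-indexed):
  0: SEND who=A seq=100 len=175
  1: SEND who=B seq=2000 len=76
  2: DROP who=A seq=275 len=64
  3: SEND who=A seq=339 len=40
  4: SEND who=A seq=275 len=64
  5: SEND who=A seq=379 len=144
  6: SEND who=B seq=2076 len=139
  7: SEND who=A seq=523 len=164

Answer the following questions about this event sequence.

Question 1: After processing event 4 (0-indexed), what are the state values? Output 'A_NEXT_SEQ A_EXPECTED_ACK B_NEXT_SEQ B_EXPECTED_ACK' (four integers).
After event 0: A_seq=275 A_ack=2000 B_seq=2000 B_ack=275
After event 1: A_seq=275 A_ack=2076 B_seq=2076 B_ack=275
After event 2: A_seq=339 A_ack=2076 B_seq=2076 B_ack=275
After event 3: A_seq=379 A_ack=2076 B_seq=2076 B_ack=275
After event 4: A_seq=379 A_ack=2076 B_seq=2076 B_ack=379

379 2076 2076 379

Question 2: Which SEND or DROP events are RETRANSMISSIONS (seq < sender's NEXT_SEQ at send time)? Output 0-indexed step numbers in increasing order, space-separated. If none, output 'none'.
Answer: 4

Derivation:
Step 0: SEND seq=100 -> fresh
Step 1: SEND seq=2000 -> fresh
Step 2: DROP seq=275 -> fresh
Step 3: SEND seq=339 -> fresh
Step 4: SEND seq=275 -> retransmit
Step 5: SEND seq=379 -> fresh
Step 6: SEND seq=2076 -> fresh
Step 7: SEND seq=523 -> fresh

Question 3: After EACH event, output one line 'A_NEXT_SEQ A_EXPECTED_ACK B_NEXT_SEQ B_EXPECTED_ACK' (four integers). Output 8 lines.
275 2000 2000 275
275 2076 2076 275
339 2076 2076 275
379 2076 2076 275
379 2076 2076 379
523 2076 2076 523
523 2215 2215 523
687 2215 2215 687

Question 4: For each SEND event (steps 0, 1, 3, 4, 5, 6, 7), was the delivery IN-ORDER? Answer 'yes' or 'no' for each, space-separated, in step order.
Answer: yes yes no yes yes yes yes

Derivation:
Step 0: SEND seq=100 -> in-order
Step 1: SEND seq=2000 -> in-order
Step 3: SEND seq=339 -> out-of-order
Step 4: SEND seq=275 -> in-order
Step 5: SEND seq=379 -> in-order
Step 6: SEND seq=2076 -> in-order
Step 7: SEND seq=523 -> in-order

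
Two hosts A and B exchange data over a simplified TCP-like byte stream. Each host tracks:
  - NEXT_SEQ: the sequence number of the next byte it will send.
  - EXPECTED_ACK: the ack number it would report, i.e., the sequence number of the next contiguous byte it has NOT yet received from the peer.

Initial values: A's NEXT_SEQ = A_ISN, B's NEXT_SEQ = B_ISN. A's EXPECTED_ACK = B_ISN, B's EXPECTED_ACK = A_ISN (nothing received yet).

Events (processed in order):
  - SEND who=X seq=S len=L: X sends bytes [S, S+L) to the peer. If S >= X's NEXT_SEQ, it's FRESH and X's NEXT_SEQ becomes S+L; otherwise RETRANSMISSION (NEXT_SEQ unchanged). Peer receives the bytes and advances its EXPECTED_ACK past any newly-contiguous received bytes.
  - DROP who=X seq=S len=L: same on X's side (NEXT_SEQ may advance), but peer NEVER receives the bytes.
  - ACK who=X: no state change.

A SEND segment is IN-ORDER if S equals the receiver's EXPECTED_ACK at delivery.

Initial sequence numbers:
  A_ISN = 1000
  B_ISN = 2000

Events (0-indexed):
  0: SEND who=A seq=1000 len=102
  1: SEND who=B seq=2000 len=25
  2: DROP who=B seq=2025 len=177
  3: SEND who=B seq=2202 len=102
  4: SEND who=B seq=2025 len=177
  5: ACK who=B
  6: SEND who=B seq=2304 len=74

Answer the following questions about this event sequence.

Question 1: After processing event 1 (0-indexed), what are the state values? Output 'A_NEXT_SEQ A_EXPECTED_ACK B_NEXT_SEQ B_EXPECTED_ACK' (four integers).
After event 0: A_seq=1102 A_ack=2000 B_seq=2000 B_ack=1102
After event 1: A_seq=1102 A_ack=2025 B_seq=2025 B_ack=1102

1102 2025 2025 1102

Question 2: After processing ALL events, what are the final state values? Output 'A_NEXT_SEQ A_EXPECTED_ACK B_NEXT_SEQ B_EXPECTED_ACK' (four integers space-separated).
After event 0: A_seq=1102 A_ack=2000 B_seq=2000 B_ack=1102
After event 1: A_seq=1102 A_ack=2025 B_seq=2025 B_ack=1102
After event 2: A_seq=1102 A_ack=2025 B_seq=2202 B_ack=1102
After event 3: A_seq=1102 A_ack=2025 B_seq=2304 B_ack=1102
After event 4: A_seq=1102 A_ack=2304 B_seq=2304 B_ack=1102
After event 5: A_seq=1102 A_ack=2304 B_seq=2304 B_ack=1102
After event 6: A_seq=1102 A_ack=2378 B_seq=2378 B_ack=1102

Answer: 1102 2378 2378 1102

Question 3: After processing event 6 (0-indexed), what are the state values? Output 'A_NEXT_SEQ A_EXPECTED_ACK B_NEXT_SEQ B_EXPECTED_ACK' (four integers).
After event 0: A_seq=1102 A_ack=2000 B_seq=2000 B_ack=1102
After event 1: A_seq=1102 A_ack=2025 B_seq=2025 B_ack=1102
After event 2: A_seq=1102 A_ack=2025 B_seq=2202 B_ack=1102
After event 3: A_seq=1102 A_ack=2025 B_seq=2304 B_ack=1102
After event 4: A_seq=1102 A_ack=2304 B_seq=2304 B_ack=1102
After event 5: A_seq=1102 A_ack=2304 B_seq=2304 B_ack=1102
After event 6: A_seq=1102 A_ack=2378 B_seq=2378 B_ack=1102

1102 2378 2378 1102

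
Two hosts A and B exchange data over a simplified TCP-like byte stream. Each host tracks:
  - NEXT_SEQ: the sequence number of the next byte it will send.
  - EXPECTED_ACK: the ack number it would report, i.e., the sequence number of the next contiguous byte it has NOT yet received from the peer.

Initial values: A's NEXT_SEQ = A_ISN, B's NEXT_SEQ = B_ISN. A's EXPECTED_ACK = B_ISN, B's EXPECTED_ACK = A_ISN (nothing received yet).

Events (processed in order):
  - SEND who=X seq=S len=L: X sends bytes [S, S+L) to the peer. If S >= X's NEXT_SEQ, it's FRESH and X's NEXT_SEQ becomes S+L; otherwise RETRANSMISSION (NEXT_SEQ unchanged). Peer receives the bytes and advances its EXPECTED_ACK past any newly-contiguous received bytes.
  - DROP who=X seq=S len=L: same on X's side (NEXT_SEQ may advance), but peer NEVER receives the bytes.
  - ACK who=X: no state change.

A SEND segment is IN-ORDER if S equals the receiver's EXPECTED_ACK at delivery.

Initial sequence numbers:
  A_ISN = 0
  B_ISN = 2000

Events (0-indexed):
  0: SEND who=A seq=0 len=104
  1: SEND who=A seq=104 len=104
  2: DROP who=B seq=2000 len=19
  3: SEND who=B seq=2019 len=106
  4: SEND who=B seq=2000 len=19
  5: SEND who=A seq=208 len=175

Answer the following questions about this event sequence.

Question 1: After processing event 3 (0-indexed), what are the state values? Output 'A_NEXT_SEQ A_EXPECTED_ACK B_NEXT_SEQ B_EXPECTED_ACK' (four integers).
After event 0: A_seq=104 A_ack=2000 B_seq=2000 B_ack=104
After event 1: A_seq=208 A_ack=2000 B_seq=2000 B_ack=208
After event 2: A_seq=208 A_ack=2000 B_seq=2019 B_ack=208
After event 3: A_seq=208 A_ack=2000 B_seq=2125 B_ack=208

208 2000 2125 208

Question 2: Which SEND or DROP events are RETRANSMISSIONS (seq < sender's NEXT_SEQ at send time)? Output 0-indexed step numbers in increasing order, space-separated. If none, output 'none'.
Step 0: SEND seq=0 -> fresh
Step 1: SEND seq=104 -> fresh
Step 2: DROP seq=2000 -> fresh
Step 3: SEND seq=2019 -> fresh
Step 4: SEND seq=2000 -> retransmit
Step 5: SEND seq=208 -> fresh

Answer: 4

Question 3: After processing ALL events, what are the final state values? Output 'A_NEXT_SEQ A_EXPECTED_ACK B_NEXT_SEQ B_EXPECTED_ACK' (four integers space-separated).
Answer: 383 2125 2125 383

Derivation:
After event 0: A_seq=104 A_ack=2000 B_seq=2000 B_ack=104
After event 1: A_seq=208 A_ack=2000 B_seq=2000 B_ack=208
After event 2: A_seq=208 A_ack=2000 B_seq=2019 B_ack=208
After event 3: A_seq=208 A_ack=2000 B_seq=2125 B_ack=208
After event 4: A_seq=208 A_ack=2125 B_seq=2125 B_ack=208
After event 5: A_seq=383 A_ack=2125 B_seq=2125 B_ack=383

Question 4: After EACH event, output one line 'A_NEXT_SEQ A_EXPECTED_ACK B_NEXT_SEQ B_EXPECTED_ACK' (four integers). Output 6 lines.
104 2000 2000 104
208 2000 2000 208
208 2000 2019 208
208 2000 2125 208
208 2125 2125 208
383 2125 2125 383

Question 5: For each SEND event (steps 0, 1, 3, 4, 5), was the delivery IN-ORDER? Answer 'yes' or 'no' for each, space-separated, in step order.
Step 0: SEND seq=0 -> in-order
Step 1: SEND seq=104 -> in-order
Step 3: SEND seq=2019 -> out-of-order
Step 4: SEND seq=2000 -> in-order
Step 5: SEND seq=208 -> in-order

Answer: yes yes no yes yes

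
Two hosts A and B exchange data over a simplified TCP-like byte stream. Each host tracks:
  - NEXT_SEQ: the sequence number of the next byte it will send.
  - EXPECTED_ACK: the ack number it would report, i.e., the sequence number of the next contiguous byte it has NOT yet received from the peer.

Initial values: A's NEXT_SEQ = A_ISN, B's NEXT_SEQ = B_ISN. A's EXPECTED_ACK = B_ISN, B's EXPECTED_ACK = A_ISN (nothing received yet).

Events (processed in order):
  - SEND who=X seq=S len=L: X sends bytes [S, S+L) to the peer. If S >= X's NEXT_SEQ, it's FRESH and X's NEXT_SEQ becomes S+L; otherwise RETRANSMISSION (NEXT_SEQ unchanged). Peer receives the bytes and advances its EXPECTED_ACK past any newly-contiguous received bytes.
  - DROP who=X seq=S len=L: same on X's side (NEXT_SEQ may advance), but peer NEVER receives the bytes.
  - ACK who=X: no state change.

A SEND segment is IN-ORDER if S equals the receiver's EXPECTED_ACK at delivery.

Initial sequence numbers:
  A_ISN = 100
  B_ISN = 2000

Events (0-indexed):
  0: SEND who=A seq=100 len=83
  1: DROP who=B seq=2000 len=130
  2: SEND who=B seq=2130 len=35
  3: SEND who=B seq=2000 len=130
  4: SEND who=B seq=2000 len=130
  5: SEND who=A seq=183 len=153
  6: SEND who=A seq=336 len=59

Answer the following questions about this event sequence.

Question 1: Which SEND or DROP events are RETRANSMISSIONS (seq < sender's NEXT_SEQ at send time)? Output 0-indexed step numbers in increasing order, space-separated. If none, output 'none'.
Answer: 3 4

Derivation:
Step 0: SEND seq=100 -> fresh
Step 1: DROP seq=2000 -> fresh
Step 2: SEND seq=2130 -> fresh
Step 3: SEND seq=2000 -> retransmit
Step 4: SEND seq=2000 -> retransmit
Step 5: SEND seq=183 -> fresh
Step 6: SEND seq=336 -> fresh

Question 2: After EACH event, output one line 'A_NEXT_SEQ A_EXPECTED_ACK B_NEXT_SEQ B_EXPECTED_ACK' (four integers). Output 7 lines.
183 2000 2000 183
183 2000 2130 183
183 2000 2165 183
183 2165 2165 183
183 2165 2165 183
336 2165 2165 336
395 2165 2165 395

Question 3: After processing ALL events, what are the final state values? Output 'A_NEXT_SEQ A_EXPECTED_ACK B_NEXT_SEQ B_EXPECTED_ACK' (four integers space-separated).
After event 0: A_seq=183 A_ack=2000 B_seq=2000 B_ack=183
After event 1: A_seq=183 A_ack=2000 B_seq=2130 B_ack=183
After event 2: A_seq=183 A_ack=2000 B_seq=2165 B_ack=183
After event 3: A_seq=183 A_ack=2165 B_seq=2165 B_ack=183
After event 4: A_seq=183 A_ack=2165 B_seq=2165 B_ack=183
After event 5: A_seq=336 A_ack=2165 B_seq=2165 B_ack=336
After event 6: A_seq=395 A_ack=2165 B_seq=2165 B_ack=395

Answer: 395 2165 2165 395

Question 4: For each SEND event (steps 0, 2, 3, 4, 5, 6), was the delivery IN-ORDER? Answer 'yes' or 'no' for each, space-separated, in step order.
Answer: yes no yes no yes yes

Derivation:
Step 0: SEND seq=100 -> in-order
Step 2: SEND seq=2130 -> out-of-order
Step 3: SEND seq=2000 -> in-order
Step 4: SEND seq=2000 -> out-of-order
Step 5: SEND seq=183 -> in-order
Step 6: SEND seq=336 -> in-order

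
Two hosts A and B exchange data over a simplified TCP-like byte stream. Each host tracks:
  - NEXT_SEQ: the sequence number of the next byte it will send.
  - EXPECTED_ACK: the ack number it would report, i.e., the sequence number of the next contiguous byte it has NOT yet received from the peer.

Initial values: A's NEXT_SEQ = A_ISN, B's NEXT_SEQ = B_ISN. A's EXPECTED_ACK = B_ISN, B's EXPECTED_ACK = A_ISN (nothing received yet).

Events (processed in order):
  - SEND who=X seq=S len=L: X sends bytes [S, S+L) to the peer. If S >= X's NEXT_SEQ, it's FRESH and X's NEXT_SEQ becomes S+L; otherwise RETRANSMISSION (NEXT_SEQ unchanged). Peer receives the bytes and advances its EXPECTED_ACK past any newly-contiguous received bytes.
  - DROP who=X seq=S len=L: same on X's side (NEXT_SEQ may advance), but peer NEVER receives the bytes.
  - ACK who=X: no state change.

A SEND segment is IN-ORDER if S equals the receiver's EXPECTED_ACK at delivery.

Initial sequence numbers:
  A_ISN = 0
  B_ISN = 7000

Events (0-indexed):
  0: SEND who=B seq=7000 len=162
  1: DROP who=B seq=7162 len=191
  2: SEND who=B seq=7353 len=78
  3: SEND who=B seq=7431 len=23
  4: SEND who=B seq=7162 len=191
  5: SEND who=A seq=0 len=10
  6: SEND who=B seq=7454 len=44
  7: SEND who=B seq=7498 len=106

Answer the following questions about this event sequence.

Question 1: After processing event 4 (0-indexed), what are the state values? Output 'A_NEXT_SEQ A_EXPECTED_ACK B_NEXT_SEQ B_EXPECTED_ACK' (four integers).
After event 0: A_seq=0 A_ack=7162 B_seq=7162 B_ack=0
After event 1: A_seq=0 A_ack=7162 B_seq=7353 B_ack=0
After event 2: A_seq=0 A_ack=7162 B_seq=7431 B_ack=0
After event 3: A_seq=0 A_ack=7162 B_seq=7454 B_ack=0
After event 4: A_seq=0 A_ack=7454 B_seq=7454 B_ack=0

0 7454 7454 0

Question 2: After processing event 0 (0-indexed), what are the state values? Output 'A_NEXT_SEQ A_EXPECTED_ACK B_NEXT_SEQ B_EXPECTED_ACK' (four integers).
After event 0: A_seq=0 A_ack=7162 B_seq=7162 B_ack=0

0 7162 7162 0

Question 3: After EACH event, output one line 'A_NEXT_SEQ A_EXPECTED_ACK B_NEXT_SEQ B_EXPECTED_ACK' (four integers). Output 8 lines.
0 7162 7162 0
0 7162 7353 0
0 7162 7431 0
0 7162 7454 0
0 7454 7454 0
10 7454 7454 10
10 7498 7498 10
10 7604 7604 10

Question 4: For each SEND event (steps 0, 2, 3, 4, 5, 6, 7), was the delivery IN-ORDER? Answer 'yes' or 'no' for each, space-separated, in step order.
Answer: yes no no yes yes yes yes

Derivation:
Step 0: SEND seq=7000 -> in-order
Step 2: SEND seq=7353 -> out-of-order
Step 3: SEND seq=7431 -> out-of-order
Step 4: SEND seq=7162 -> in-order
Step 5: SEND seq=0 -> in-order
Step 6: SEND seq=7454 -> in-order
Step 7: SEND seq=7498 -> in-order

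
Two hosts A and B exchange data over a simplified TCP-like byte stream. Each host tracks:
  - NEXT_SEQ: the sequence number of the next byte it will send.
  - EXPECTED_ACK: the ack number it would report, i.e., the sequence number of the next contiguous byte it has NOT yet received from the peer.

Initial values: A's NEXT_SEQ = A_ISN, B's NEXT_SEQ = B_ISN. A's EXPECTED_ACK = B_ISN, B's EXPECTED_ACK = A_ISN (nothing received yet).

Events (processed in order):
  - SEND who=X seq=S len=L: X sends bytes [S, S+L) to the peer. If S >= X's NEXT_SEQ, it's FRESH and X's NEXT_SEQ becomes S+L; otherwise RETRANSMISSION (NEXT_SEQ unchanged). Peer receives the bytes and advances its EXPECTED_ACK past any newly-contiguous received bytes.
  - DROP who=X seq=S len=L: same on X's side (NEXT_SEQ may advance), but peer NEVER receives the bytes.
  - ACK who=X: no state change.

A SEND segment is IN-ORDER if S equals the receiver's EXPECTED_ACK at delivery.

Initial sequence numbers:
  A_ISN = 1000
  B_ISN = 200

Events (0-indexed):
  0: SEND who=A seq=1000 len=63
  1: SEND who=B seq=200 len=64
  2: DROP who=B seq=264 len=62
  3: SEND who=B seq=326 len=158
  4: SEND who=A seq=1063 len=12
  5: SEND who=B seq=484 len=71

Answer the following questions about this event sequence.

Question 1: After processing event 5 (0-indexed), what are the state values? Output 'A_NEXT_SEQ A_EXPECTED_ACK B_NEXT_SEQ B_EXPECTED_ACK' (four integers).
After event 0: A_seq=1063 A_ack=200 B_seq=200 B_ack=1063
After event 1: A_seq=1063 A_ack=264 B_seq=264 B_ack=1063
After event 2: A_seq=1063 A_ack=264 B_seq=326 B_ack=1063
After event 3: A_seq=1063 A_ack=264 B_seq=484 B_ack=1063
After event 4: A_seq=1075 A_ack=264 B_seq=484 B_ack=1075
After event 5: A_seq=1075 A_ack=264 B_seq=555 B_ack=1075

1075 264 555 1075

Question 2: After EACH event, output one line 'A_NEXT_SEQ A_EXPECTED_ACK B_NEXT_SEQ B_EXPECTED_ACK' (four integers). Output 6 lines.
1063 200 200 1063
1063 264 264 1063
1063 264 326 1063
1063 264 484 1063
1075 264 484 1075
1075 264 555 1075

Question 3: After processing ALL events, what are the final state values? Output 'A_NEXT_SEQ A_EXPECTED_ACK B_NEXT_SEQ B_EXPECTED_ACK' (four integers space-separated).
After event 0: A_seq=1063 A_ack=200 B_seq=200 B_ack=1063
After event 1: A_seq=1063 A_ack=264 B_seq=264 B_ack=1063
After event 2: A_seq=1063 A_ack=264 B_seq=326 B_ack=1063
After event 3: A_seq=1063 A_ack=264 B_seq=484 B_ack=1063
After event 4: A_seq=1075 A_ack=264 B_seq=484 B_ack=1075
After event 5: A_seq=1075 A_ack=264 B_seq=555 B_ack=1075

Answer: 1075 264 555 1075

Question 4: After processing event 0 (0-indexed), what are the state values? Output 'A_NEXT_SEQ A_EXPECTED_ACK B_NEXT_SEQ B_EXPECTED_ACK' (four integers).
After event 0: A_seq=1063 A_ack=200 B_seq=200 B_ack=1063

1063 200 200 1063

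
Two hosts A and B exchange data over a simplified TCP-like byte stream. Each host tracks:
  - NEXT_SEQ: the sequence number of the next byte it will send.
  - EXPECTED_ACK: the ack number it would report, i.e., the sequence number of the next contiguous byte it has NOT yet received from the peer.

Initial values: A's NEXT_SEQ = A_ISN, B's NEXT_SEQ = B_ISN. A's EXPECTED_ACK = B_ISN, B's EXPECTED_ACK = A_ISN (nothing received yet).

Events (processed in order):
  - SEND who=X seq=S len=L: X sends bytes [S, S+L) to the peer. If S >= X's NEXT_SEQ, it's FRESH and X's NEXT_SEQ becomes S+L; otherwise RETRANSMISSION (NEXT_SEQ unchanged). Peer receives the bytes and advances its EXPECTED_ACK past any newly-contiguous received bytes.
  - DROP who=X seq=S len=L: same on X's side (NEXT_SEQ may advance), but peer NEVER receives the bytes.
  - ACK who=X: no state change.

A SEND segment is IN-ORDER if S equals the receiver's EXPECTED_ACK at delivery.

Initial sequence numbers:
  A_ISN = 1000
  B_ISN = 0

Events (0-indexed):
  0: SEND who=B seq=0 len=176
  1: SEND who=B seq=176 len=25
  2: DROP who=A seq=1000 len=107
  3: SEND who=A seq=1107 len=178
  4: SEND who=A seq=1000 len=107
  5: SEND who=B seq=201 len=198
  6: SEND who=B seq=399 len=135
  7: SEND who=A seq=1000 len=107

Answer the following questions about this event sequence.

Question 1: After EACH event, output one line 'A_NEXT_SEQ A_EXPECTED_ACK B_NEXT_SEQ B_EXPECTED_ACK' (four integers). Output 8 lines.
1000 176 176 1000
1000 201 201 1000
1107 201 201 1000
1285 201 201 1000
1285 201 201 1285
1285 399 399 1285
1285 534 534 1285
1285 534 534 1285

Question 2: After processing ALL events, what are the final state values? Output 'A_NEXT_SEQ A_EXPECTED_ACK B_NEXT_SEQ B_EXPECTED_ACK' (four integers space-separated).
After event 0: A_seq=1000 A_ack=176 B_seq=176 B_ack=1000
After event 1: A_seq=1000 A_ack=201 B_seq=201 B_ack=1000
After event 2: A_seq=1107 A_ack=201 B_seq=201 B_ack=1000
After event 3: A_seq=1285 A_ack=201 B_seq=201 B_ack=1000
After event 4: A_seq=1285 A_ack=201 B_seq=201 B_ack=1285
After event 5: A_seq=1285 A_ack=399 B_seq=399 B_ack=1285
After event 6: A_seq=1285 A_ack=534 B_seq=534 B_ack=1285
After event 7: A_seq=1285 A_ack=534 B_seq=534 B_ack=1285

Answer: 1285 534 534 1285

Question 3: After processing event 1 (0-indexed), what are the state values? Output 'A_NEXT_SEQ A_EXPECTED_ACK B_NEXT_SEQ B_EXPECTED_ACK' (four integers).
After event 0: A_seq=1000 A_ack=176 B_seq=176 B_ack=1000
After event 1: A_seq=1000 A_ack=201 B_seq=201 B_ack=1000

1000 201 201 1000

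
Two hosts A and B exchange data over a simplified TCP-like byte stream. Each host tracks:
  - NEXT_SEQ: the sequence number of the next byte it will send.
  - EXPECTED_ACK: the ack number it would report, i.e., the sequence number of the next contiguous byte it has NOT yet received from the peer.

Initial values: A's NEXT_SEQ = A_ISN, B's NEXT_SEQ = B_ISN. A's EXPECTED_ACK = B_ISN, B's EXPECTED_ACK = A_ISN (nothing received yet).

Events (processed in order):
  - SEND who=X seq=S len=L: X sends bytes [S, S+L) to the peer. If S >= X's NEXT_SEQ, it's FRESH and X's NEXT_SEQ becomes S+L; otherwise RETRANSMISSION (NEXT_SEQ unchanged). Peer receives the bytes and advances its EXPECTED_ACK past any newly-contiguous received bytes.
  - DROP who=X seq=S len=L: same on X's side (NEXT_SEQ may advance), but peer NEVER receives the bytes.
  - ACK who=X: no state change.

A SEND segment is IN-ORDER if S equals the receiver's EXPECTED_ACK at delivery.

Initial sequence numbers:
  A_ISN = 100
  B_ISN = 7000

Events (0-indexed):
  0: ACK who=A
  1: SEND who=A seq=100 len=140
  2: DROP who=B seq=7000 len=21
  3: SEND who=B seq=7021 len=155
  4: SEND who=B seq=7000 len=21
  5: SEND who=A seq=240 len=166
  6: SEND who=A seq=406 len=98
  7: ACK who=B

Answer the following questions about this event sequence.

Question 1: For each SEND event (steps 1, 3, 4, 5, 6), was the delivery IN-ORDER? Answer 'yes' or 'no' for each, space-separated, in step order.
Answer: yes no yes yes yes

Derivation:
Step 1: SEND seq=100 -> in-order
Step 3: SEND seq=7021 -> out-of-order
Step 4: SEND seq=7000 -> in-order
Step 5: SEND seq=240 -> in-order
Step 6: SEND seq=406 -> in-order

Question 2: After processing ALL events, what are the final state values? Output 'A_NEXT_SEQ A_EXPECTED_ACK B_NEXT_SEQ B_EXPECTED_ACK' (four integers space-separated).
After event 0: A_seq=100 A_ack=7000 B_seq=7000 B_ack=100
After event 1: A_seq=240 A_ack=7000 B_seq=7000 B_ack=240
After event 2: A_seq=240 A_ack=7000 B_seq=7021 B_ack=240
After event 3: A_seq=240 A_ack=7000 B_seq=7176 B_ack=240
After event 4: A_seq=240 A_ack=7176 B_seq=7176 B_ack=240
After event 5: A_seq=406 A_ack=7176 B_seq=7176 B_ack=406
After event 6: A_seq=504 A_ack=7176 B_seq=7176 B_ack=504
After event 7: A_seq=504 A_ack=7176 B_seq=7176 B_ack=504

Answer: 504 7176 7176 504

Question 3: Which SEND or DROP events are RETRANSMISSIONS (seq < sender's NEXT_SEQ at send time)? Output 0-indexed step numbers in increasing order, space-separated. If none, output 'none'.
Answer: 4

Derivation:
Step 1: SEND seq=100 -> fresh
Step 2: DROP seq=7000 -> fresh
Step 3: SEND seq=7021 -> fresh
Step 4: SEND seq=7000 -> retransmit
Step 5: SEND seq=240 -> fresh
Step 6: SEND seq=406 -> fresh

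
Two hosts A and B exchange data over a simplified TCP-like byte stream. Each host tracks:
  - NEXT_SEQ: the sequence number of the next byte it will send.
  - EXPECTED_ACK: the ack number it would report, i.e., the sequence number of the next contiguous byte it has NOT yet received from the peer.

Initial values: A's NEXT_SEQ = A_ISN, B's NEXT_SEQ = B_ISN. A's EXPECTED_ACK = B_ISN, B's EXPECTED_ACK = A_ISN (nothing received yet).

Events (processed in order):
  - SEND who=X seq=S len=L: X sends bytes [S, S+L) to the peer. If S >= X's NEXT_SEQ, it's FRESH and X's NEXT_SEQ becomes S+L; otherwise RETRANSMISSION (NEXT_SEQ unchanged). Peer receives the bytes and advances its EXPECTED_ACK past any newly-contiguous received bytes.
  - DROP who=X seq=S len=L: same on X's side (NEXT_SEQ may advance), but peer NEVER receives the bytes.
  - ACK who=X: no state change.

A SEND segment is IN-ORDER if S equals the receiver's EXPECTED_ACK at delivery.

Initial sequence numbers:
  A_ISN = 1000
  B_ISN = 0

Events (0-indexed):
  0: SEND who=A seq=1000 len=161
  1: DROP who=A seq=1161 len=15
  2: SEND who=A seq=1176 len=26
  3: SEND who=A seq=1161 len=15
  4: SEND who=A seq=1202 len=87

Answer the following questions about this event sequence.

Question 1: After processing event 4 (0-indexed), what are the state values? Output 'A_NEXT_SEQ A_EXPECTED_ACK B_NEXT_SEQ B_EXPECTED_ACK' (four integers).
After event 0: A_seq=1161 A_ack=0 B_seq=0 B_ack=1161
After event 1: A_seq=1176 A_ack=0 B_seq=0 B_ack=1161
After event 2: A_seq=1202 A_ack=0 B_seq=0 B_ack=1161
After event 3: A_seq=1202 A_ack=0 B_seq=0 B_ack=1202
After event 4: A_seq=1289 A_ack=0 B_seq=0 B_ack=1289

1289 0 0 1289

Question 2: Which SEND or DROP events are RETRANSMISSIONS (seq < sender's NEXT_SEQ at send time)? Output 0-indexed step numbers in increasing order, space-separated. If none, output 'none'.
Answer: 3

Derivation:
Step 0: SEND seq=1000 -> fresh
Step 1: DROP seq=1161 -> fresh
Step 2: SEND seq=1176 -> fresh
Step 3: SEND seq=1161 -> retransmit
Step 4: SEND seq=1202 -> fresh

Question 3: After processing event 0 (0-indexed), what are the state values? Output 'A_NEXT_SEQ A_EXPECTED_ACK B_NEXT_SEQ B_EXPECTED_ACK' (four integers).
After event 0: A_seq=1161 A_ack=0 B_seq=0 B_ack=1161

1161 0 0 1161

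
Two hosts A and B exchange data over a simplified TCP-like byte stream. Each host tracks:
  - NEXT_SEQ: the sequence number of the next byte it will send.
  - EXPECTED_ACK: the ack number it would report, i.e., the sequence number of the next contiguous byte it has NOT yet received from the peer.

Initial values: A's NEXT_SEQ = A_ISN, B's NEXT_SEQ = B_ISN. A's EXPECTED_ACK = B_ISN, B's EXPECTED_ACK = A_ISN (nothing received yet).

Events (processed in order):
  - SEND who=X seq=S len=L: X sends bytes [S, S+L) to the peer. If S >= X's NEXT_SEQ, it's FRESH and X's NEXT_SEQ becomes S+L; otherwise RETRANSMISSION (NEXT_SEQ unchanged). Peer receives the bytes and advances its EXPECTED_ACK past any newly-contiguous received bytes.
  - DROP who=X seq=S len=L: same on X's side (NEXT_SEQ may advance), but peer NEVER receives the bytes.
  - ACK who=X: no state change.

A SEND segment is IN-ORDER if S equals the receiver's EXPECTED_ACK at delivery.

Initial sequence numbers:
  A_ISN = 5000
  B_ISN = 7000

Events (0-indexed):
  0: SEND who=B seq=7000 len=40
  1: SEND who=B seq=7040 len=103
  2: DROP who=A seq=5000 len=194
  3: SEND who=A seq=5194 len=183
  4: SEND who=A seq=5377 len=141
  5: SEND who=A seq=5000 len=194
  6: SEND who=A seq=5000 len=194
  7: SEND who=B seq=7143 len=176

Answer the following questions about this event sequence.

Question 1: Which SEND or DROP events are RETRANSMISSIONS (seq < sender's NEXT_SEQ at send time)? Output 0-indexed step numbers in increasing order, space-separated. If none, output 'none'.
Answer: 5 6

Derivation:
Step 0: SEND seq=7000 -> fresh
Step 1: SEND seq=7040 -> fresh
Step 2: DROP seq=5000 -> fresh
Step 3: SEND seq=5194 -> fresh
Step 4: SEND seq=5377 -> fresh
Step 5: SEND seq=5000 -> retransmit
Step 6: SEND seq=5000 -> retransmit
Step 7: SEND seq=7143 -> fresh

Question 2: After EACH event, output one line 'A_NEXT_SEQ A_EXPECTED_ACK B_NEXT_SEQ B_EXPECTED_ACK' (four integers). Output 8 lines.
5000 7040 7040 5000
5000 7143 7143 5000
5194 7143 7143 5000
5377 7143 7143 5000
5518 7143 7143 5000
5518 7143 7143 5518
5518 7143 7143 5518
5518 7319 7319 5518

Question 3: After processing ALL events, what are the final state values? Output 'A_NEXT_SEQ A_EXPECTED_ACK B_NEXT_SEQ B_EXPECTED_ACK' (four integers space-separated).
After event 0: A_seq=5000 A_ack=7040 B_seq=7040 B_ack=5000
After event 1: A_seq=5000 A_ack=7143 B_seq=7143 B_ack=5000
After event 2: A_seq=5194 A_ack=7143 B_seq=7143 B_ack=5000
After event 3: A_seq=5377 A_ack=7143 B_seq=7143 B_ack=5000
After event 4: A_seq=5518 A_ack=7143 B_seq=7143 B_ack=5000
After event 5: A_seq=5518 A_ack=7143 B_seq=7143 B_ack=5518
After event 6: A_seq=5518 A_ack=7143 B_seq=7143 B_ack=5518
After event 7: A_seq=5518 A_ack=7319 B_seq=7319 B_ack=5518

Answer: 5518 7319 7319 5518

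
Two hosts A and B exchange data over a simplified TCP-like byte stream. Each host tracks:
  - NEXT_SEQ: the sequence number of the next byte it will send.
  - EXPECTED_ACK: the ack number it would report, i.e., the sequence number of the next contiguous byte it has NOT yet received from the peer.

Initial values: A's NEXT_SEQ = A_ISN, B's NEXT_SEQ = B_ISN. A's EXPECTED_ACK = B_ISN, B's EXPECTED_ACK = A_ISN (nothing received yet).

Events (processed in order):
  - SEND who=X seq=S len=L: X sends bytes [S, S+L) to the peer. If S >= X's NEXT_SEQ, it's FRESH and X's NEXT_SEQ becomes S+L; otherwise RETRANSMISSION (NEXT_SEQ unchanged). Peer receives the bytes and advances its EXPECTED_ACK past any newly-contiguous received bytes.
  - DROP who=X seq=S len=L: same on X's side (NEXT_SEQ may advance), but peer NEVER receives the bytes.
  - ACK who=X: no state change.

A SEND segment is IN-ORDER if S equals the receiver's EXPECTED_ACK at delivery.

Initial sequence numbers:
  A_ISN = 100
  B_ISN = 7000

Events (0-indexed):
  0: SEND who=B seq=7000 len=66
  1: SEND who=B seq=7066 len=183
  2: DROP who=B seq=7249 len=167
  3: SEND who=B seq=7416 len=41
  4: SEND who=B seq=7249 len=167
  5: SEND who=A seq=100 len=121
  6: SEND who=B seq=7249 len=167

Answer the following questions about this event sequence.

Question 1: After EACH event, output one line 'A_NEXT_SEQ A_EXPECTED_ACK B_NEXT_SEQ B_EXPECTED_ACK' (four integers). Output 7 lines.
100 7066 7066 100
100 7249 7249 100
100 7249 7416 100
100 7249 7457 100
100 7457 7457 100
221 7457 7457 221
221 7457 7457 221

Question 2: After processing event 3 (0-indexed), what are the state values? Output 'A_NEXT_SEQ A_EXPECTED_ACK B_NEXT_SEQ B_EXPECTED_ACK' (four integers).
After event 0: A_seq=100 A_ack=7066 B_seq=7066 B_ack=100
After event 1: A_seq=100 A_ack=7249 B_seq=7249 B_ack=100
After event 2: A_seq=100 A_ack=7249 B_seq=7416 B_ack=100
After event 3: A_seq=100 A_ack=7249 B_seq=7457 B_ack=100

100 7249 7457 100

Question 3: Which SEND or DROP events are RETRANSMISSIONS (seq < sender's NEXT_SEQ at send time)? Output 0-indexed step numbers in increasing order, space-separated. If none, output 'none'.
Step 0: SEND seq=7000 -> fresh
Step 1: SEND seq=7066 -> fresh
Step 2: DROP seq=7249 -> fresh
Step 3: SEND seq=7416 -> fresh
Step 4: SEND seq=7249 -> retransmit
Step 5: SEND seq=100 -> fresh
Step 6: SEND seq=7249 -> retransmit

Answer: 4 6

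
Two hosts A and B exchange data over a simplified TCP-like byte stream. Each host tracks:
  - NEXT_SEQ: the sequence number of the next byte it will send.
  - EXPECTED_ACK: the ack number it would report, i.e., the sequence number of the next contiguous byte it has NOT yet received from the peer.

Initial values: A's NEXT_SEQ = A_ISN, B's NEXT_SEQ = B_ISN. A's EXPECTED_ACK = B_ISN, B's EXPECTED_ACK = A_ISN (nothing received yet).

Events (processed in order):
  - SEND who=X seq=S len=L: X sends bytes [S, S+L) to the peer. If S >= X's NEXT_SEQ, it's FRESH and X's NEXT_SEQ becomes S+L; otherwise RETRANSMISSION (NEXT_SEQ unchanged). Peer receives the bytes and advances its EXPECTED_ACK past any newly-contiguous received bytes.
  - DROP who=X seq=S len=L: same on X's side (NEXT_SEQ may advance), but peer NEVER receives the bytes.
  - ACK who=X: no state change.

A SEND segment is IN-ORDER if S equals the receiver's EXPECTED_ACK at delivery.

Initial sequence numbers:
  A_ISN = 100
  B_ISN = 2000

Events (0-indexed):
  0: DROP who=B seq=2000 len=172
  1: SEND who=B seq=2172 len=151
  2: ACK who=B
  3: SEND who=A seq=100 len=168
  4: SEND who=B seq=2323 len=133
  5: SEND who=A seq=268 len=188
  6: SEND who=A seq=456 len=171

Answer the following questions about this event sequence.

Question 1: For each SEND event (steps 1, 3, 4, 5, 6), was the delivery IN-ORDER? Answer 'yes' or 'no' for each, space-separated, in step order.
Answer: no yes no yes yes

Derivation:
Step 1: SEND seq=2172 -> out-of-order
Step 3: SEND seq=100 -> in-order
Step 4: SEND seq=2323 -> out-of-order
Step 5: SEND seq=268 -> in-order
Step 6: SEND seq=456 -> in-order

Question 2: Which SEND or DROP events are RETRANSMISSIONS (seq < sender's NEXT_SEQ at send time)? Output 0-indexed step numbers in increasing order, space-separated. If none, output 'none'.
Answer: none

Derivation:
Step 0: DROP seq=2000 -> fresh
Step 1: SEND seq=2172 -> fresh
Step 3: SEND seq=100 -> fresh
Step 4: SEND seq=2323 -> fresh
Step 5: SEND seq=268 -> fresh
Step 6: SEND seq=456 -> fresh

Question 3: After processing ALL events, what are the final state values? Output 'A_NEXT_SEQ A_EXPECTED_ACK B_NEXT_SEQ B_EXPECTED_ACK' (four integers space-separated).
Answer: 627 2000 2456 627

Derivation:
After event 0: A_seq=100 A_ack=2000 B_seq=2172 B_ack=100
After event 1: A_seq=100 A_ack=2000 B_seq=2323 B_ack=100
After event 2: A_seq=100 A_ack=2000 B_seq=2323 B_ack=100
After event 3: A_seq=268 A_ack=2000 B_seq=2323 B_ack=268
After event 4: A_seq=268 A_ack=2000 B_seq=2456 B_ack=268
After event 5: A_seq=456 A_ack=2000 B_seq=2456 B_ack=456
After event 6: A_seq=627 A_ack=2000 B_seq=2456 B_ack=627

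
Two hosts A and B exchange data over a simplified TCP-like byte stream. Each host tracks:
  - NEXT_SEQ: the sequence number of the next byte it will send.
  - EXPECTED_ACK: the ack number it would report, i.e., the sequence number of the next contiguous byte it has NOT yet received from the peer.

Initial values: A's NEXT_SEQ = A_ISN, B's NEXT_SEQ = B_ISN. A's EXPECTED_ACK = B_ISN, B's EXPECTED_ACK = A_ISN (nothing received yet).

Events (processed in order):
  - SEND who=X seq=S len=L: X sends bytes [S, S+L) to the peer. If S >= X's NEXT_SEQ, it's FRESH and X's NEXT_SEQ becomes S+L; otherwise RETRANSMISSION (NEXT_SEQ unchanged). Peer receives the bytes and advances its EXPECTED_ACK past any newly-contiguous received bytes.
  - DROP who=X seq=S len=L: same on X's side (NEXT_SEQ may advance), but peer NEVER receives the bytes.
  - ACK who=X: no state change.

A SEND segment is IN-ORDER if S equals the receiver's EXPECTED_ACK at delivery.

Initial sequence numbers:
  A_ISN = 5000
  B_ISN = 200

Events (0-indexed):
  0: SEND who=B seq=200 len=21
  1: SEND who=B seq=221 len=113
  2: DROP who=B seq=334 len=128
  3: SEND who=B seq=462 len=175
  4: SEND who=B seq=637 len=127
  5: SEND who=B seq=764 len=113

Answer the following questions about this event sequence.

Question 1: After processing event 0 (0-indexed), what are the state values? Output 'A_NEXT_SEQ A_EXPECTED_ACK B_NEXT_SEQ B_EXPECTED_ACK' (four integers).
After event 0: A_seq=5000 A_ack=221 B_seq=221 B_ack=5000

5000 221 221 5000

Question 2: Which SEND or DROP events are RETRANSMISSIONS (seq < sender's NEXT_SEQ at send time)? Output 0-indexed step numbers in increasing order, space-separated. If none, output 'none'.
Answer: none

Derivation:
Step 0: SEND seq=200 -> fresh
Step 1: SEND seq=221 -> fresh
Step 2: DROP seq=334 -> fresh
Step 3: SEND seq=462 -> fresh
Step 4: SEND seq=637 -> fresh
Step 5: SEND seq=764 -> fresh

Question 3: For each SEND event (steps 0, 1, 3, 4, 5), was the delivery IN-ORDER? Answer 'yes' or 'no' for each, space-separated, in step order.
Step 0: SEND seq=200 -> in-order
Step 1: SEND seq=221 -> in-order
Step 3: SEND seq=462 -> out-of-order
Step 4: SEND seq=637 -> out-of-order
Step 5: SEND seq=764 -> out-of-order

Answer: yes yes no no no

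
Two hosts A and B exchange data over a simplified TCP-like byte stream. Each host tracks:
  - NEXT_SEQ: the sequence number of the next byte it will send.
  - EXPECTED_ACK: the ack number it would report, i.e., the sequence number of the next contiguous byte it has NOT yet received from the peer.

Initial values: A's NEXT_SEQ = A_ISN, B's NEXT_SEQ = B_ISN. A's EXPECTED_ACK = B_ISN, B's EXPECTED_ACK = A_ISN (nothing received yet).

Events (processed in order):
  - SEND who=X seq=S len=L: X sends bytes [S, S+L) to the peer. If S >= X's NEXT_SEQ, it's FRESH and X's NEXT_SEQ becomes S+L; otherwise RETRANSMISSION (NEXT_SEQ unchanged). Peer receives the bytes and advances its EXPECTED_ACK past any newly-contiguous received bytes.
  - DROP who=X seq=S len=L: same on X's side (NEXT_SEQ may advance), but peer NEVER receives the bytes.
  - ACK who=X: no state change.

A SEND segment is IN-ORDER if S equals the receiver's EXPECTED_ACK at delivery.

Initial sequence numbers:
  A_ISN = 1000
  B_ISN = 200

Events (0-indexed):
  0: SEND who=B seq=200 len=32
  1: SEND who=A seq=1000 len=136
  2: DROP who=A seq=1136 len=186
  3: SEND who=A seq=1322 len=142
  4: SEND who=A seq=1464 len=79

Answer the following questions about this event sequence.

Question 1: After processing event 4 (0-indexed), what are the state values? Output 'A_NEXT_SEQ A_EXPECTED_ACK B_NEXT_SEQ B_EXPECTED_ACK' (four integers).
After event 0: A_seq=1000 A_ack=232 B_seq=232 B_ack=1000
After event 1: A_seq=1136 A_ack=232 B_seq=232 B_ack=1136
After event 2: A_seq=1322 A_ack=232 B_seq=232 B_ack=1136
After event 3: A_seq=1464 A_ack=232 B_seq=232 B_ack=1136
After event 4: A_seq=1543 A_ack=232 B_seq=232 B_ack=1136

1543 232 232 1136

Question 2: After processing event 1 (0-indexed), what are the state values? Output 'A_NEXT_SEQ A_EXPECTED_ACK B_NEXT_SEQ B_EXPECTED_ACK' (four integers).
After event 0: A_seq=1000 A_ack=232 B_seq=232 B_ack=1000
After event 1: A_seq=1136 A_ack=232 B_seq=232 B_ack=1136

1136 232 232 1136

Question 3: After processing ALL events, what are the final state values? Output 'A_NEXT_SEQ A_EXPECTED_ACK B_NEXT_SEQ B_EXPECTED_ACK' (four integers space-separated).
Answer: 1543 232 232 1136

Derivation:
After event 0: A_seq=1000 A_ack=232 B_seq=232 B_ack=1000
After event 1: A_seq=1136 A_ack=232 B_seq=232 B_ack=1136
After event 2: A_seq=1322 A_ack=232 B_seq=232 B_ack=1136
After event 3: A_seq=1464 A_ack=232 B_seq=232 B_ack=1136
After event 4: A_seq=1543 A_ack=232 B_seq=232 B_ack=1136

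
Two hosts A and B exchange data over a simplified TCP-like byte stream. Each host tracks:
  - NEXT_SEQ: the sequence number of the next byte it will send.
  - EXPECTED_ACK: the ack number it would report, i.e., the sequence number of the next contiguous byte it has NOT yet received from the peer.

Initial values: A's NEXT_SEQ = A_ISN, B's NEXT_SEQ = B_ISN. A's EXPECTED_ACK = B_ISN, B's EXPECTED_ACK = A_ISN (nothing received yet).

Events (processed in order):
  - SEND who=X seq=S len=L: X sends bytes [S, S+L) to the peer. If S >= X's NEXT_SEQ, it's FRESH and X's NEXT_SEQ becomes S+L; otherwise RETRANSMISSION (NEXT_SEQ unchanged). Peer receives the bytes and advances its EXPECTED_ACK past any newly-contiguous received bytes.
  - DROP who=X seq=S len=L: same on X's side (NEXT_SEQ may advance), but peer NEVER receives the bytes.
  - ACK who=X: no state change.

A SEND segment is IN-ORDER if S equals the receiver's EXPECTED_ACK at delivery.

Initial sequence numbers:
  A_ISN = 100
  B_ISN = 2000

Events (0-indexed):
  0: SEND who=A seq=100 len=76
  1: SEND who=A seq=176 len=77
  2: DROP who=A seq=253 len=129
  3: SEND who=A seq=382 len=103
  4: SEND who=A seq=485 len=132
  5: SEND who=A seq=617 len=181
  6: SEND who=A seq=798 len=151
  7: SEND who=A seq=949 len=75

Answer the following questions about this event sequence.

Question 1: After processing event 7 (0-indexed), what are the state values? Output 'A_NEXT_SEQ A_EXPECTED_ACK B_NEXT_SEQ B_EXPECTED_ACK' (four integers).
After event 0: A_seq=176 A_ack=2000 B_seq=2000 B_ack=176
After event 1: A_seq=253 A_ack=2000 B_seq=2000 B_ack=253
After event 2: A_seq=382 A_ack=2000 B_seq=2000 B_ack=253
After event 3: A_seq=485 A_ack=2000 B_seq=2000 B_ack=253
After event 4: A_seq=617 A_ack=2000 B_seq=2000 B_ack=253
After event 5: A_seq=798 A_ack=2000 B_seq=2000 B_ack=253
After event 6: A_seq=949 A_ack=2000 B_seq=2000 B_ack=253
After event 7: A_seq=1024 A_ack=2000 B_seq=2000 B_ack=253

1024 2000 2000 253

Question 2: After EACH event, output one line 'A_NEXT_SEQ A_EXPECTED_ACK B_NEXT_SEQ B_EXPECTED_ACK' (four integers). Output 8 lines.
176 2000 2000 176
253 2000 2000 253
382 2000 2000 253
485 2000 2000 253
617 2000 2000 253
798 2000 2000 253
949 2000 2000 253
1024 2000 2000 253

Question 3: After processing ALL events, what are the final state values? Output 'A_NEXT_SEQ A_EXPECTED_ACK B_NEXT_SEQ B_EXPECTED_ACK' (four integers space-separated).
After event 0: A_seq=176 A_ack=2000 B_seq=2000 B_ack=176
After event 1: A_seq=253 A_ack=2000 B_seq=2000 B_ack=253
After event 2: A_seq=382 A_ack=2000 B_seq=2000 B_ack=253
After event 3: A_seq=485 A_ack=2000 B_seq=2000 B_ack=253
After event 4: A_seq=617 A_ack=2000 B_seq=2000 B_ack=253
After event 5: A_seq=798 A_ack=2000 B_seq=2000 B_ack=253
After event 6: A_seq=949 A_ack=2000 B_seq=2000 B_ack=253
After event 7: A_seq=1024 A_ack=2000 B_seq=2000 B_ack=253

Answer: 1024 2000 2000 253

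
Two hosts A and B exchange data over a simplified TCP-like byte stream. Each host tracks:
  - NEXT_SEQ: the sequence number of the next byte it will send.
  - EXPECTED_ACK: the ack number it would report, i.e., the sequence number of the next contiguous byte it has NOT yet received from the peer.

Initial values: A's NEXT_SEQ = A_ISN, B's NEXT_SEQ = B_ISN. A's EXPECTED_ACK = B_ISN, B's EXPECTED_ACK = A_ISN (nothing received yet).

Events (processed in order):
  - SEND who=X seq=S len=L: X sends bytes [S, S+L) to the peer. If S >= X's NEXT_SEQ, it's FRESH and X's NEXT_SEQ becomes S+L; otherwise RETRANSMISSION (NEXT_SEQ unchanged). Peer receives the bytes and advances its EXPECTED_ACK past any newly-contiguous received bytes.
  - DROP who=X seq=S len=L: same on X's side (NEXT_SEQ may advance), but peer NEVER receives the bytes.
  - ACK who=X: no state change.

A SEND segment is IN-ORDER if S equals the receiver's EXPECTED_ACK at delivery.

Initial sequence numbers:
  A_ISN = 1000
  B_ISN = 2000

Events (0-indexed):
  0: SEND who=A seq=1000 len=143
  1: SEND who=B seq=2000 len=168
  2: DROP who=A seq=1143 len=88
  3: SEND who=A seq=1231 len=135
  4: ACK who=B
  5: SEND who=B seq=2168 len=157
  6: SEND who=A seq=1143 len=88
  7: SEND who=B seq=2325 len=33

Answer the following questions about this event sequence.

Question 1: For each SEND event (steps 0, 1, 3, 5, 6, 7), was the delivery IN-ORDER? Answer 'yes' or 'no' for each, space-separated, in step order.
Step 0: SEND seq=1000 -> in-order
Step 1: SEND seq=2000 -> in-order
Step 3: SEND seq=1231 -> out-of-order
Step 5: SEND seq=2168 -> in-order
Step 6: SEND seq=1143 -> in-order
Step 7: SEND seq=2325 -> in-order

Answer: yes yes no yes yes yes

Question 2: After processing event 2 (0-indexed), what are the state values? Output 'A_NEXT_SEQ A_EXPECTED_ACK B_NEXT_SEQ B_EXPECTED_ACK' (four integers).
After event 0: A_seq=1143 A_ack=2000 B_seq=2000 B_ack=1143
After event 1: A_seq=1143 A_ack=2168 B_seq=2168 B_ack=1143
After event 2: A_seq=1231 A_ack=2168 B_seq=2168 B_ack=1143

1231 2168 2168 1143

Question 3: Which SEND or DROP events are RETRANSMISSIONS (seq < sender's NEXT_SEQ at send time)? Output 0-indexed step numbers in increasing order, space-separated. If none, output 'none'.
Answer: 6

Derivation:
Step 0: SEND seq=1000 -> fresh
Step 1: SEND seq=2000 -> fresh
Step 2: DROP seq=1143 -> fresh
Step 3: SEND seq=1231 -> fresh
Step 5: SEND seq=2168 -> fresh
Step 6: SEND seq=1143 -> retransmit
Step 7: SEND seq=2325 -> fresh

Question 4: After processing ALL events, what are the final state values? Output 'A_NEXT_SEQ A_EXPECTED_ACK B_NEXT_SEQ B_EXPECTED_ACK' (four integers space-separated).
Answer: 1366 2358 2358 1366

Derivation:
After event 0: A_seq=1143 A_ack=2000 B_seq=2000 B_ack=1143
After event 1: A_seq=1143 A_ack=2168 B_seq=2168 B_ack=1143
After event 2: A_seq=1231 A_ack=2168 B_seq=2168 B_ack=1143
After event 3: A_seq=1366 A_ack=2168 B_seq=2168 B_ack=1143
After event 4: A_seq=1366 A_ack=2168 B_seq=2168 B_ack=1143
After event 5: A_seq=1366 A_ack=2325 B_seq=2325 B_ack=1143
After event 6: A_seq=1366 A_ack=2325 B_seq=2325 B_ack=1366
After event 7: A_seq=1366 A_ack=2358 B_seq=2358 B_ack=1366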